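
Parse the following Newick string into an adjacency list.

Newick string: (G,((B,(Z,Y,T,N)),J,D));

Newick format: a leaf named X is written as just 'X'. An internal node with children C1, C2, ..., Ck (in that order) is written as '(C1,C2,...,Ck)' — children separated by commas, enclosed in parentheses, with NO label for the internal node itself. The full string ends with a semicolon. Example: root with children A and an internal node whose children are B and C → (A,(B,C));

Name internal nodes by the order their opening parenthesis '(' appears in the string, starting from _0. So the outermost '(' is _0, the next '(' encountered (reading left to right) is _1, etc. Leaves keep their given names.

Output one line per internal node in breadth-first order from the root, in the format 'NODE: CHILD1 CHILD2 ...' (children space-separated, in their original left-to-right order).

Answer: _0: G _1
_1: _2 J D
_2: B _3
_3: Z Y T N

Derivation:
Input: (G,((B,(Z,Y,T,N)),J,D));
Scanning left-to-right, naming '(' by encounter order:
  pos 0: '(' -> open internal node _0 (depth 1)
  pos 3: '(' -> open internal node _1 (depth 2)
  pos 4: '(' -> open internal node _2 (depth 3)
  pos 7: '(' -> open internal node _3 (depth 4)
  pos 15: ')' -> close internal node _3 (now at depth 3)
  pos 16: ')' -> close internal node _2 (now at depth 2)
  pos 21: ')' -> close internal node _1 (now at depth 1)
  pos 22: ')' -> close internal node _0 (now at depth 0)
Total internal nodes: 4
BFS adjacency from root:
  _0: G _1
  _1: _2 J D
  _2: B _3
  _3: Z Y T N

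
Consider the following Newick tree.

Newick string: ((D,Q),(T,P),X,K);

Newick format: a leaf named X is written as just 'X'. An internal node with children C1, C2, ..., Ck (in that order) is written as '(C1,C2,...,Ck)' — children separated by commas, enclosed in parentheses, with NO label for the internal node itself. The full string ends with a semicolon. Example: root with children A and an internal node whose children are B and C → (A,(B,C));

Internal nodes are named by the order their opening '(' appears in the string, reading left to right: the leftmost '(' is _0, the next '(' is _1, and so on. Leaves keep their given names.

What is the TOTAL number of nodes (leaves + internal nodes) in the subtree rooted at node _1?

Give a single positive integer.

Answer: 3

Derivation:
Newick: ((D,Q),(T,P),X,K);
Locate _1: it is the '(' at position 1 (the 2nd '(' reading left to right).
Query: subtree rooted at _1
_1: subtree_size = 1 + 2
  D: subtree_size = 1 + 0
  Q: subtree_size = 1 + 0
Total subtree size of _1: 3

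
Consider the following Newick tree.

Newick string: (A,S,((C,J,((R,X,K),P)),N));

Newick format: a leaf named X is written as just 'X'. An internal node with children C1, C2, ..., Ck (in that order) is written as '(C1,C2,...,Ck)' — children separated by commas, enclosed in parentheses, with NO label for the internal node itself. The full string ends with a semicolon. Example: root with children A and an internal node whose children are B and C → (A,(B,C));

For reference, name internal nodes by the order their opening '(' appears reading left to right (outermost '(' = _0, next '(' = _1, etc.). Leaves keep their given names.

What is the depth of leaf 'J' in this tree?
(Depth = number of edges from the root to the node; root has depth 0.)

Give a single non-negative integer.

Newick: (A,S,((C,J,((R,X,K),P)),N));
Naming internals by '(' encounter order: outermost '(' = _0, next = _1, ...
Query node: J
Path from root: _0 -> _1 -> _2 -> J
Depth of J: 3 (number of edges from root)

Answer: 3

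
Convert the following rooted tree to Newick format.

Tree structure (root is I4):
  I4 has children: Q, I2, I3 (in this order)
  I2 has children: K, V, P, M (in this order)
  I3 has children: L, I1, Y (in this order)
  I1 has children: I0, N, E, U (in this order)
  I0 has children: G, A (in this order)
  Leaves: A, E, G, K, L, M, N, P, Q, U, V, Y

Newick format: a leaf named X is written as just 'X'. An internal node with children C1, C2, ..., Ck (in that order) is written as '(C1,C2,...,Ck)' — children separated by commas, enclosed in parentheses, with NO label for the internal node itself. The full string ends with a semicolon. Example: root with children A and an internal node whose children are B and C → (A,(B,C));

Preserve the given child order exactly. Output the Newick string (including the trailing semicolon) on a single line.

internal I4 with children ['Q', 'I2', 'I3']
  leaf 'Q' → 'Q'
  internal I2 with children ['K', 'V', 'P', 'M']
    leaf 'K' → 'K'
    leaf 'V' → 'V'
    leaf 'P' → 'P'
    leaf 'M' → 'M'
  → '(K,V,P,M)'
  internal I3 with children ['L', 'I1', 'Y']
    leaf 'L' → 'L'
    internal I1 with children ['I0', 'N', 'E', 'U']
      internal I0 with children ['G', 'A']
        leaf 'G' → 'G'
        leaf 'A' → 'A'
      → '(G,A)'
      leaf 'N' → 'N'
      leaf 'E' → 'E'
      leaf 'U' → 'U'
    → '((G,A),N,E,U)'
    leaf 'Y' → 'Y'
  → '(L,((G,A),N,E,U),Y)'
→ '(Q,(K,V,P,M),(L,((G,A),N,E,U),Y))'
Final: (Q,(K,V,P,M),(L,((G,A),N,E,U),Y));

Answer: (Q,(K,V,P,M),(L,((G,A),N,E,U),Y));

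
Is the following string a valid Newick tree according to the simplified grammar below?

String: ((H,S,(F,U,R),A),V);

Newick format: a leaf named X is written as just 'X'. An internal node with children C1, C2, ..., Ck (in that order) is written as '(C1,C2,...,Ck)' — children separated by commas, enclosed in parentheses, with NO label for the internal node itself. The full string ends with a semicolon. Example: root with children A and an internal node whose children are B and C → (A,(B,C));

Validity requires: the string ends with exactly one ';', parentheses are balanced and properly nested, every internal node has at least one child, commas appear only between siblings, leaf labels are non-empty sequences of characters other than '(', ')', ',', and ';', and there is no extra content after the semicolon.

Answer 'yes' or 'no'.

Input: ((H,S,(F,U,R),A),V);
Paren balance: 3 '(' vs 3 ')' OK
Ends with single ';': True
Full parse: OK
Valid: True

Answer: yes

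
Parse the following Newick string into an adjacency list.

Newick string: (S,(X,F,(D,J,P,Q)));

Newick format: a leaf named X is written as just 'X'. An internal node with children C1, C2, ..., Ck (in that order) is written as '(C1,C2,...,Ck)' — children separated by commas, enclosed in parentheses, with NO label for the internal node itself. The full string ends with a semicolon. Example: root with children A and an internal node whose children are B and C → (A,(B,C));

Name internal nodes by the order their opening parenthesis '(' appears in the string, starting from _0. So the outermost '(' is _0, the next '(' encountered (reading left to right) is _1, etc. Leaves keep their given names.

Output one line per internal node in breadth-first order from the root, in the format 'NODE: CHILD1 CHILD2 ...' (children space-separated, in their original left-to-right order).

Input: (S,(X,F,(D,J,P,Q)));
Scanning left-to-right, naming '(' by encounter order:
  pos 0: '(' -> open internal node _0 (depth 1)
  pos 3: '(' -> open internal node _1 (depth 2)
  pos 8: '(' -> open internal node _2 (depth 3)
  pos 16: ')' -> close internal node _2 (now at depth 2)
  pos 17: ')' -> close internal node _1 (now at depth 1)
  pos 18: ')' -> close internal node _0 (now at depth 0)
Total internal nodes: 3
BFS adjacency from root:
  _0: S _1
  _1: X F _2
  _2: D J P Q

Answer: _0: S _1
_1: X F _2
_2: D J P Q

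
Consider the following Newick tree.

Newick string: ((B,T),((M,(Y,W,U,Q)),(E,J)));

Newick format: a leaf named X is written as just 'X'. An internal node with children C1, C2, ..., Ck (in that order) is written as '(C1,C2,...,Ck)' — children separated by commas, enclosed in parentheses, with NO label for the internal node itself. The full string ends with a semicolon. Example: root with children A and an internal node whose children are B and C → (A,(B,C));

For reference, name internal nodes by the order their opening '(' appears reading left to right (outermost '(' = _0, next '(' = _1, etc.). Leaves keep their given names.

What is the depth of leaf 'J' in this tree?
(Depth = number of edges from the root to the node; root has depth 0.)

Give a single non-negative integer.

Answer: 3

Derivation:
Newick: ((B,T),((M,(Y,W,U,Q)),(E,J)));
Naming internals by '(' encounter order: outermost '(' = _0, next = _1, ...
Query node: J
Path from root: _0 -> _2 -> _5 -> J
Depth of J: 3 (number of edges from root)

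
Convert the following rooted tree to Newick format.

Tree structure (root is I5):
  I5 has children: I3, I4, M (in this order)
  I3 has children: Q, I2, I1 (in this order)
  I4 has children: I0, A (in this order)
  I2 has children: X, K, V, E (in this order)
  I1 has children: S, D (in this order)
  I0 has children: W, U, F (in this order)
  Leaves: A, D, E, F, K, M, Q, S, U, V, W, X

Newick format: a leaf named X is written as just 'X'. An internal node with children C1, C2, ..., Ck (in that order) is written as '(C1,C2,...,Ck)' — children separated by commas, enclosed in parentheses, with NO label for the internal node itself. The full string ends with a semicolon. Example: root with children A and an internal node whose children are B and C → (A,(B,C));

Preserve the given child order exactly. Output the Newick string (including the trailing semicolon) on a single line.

internal I5 with children ['I3', 'I4', 'M']
  internal I3 with children ['Q', 'I2', 'I1']
    leaf 'Q' → 'Q'
    internal I2 with children ['X', 'K', 'V', 'E']
      leaf 'X' → 'X'
      leaf 'K' → 'K'
      leaf 'V' → 'V'
      leaf 'E' → 'E'
    → '(X,K,V,E)'
    internal I1 with children ['S', 'D']
      leaf 'S' → 'S'
      leaf 'D' → 'D'
    → '(S,D)'
  → '(Q,(X,K,V,E),(S,D))'
  internal I4 with children ['I0', 'A']
    internal I0 with children ['W', 'U', 'F']
      leaf 'W' → 'W'
      leaf 'U' → 'U'
      leaf 'F' → 'F'
    → '(W,U,F)'
    leaf 'A' → 'A'
  → '((W,U,F),A)'
  leaf 'M' → 'M'
→ '((Q,(X,K,V,E),(S,D)),((W,U,F),A),M)'
Final: ((Q,(X,K,V,E),(S,D)),((W,U,F),A),M);

Answer: ((Q,(X,K,V,E),(S,D)),((W,U,F),A),M);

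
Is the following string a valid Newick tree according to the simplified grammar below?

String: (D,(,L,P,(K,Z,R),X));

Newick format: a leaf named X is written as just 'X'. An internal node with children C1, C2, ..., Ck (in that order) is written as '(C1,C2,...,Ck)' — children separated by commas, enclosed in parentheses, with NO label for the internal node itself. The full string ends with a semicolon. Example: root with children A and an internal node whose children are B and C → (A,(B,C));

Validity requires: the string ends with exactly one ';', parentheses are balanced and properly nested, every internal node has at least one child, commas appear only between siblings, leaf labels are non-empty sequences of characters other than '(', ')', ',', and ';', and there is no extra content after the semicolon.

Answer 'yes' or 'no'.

Answer: no

Derivation:
Input: (D,(,L,P,(K,Z,R),X));
Paren balance: 3 '(' vs 3 ')' OK
Ends with single ';': True
Full parse: FAILS (empty leaf label at pos 4)
Valid: False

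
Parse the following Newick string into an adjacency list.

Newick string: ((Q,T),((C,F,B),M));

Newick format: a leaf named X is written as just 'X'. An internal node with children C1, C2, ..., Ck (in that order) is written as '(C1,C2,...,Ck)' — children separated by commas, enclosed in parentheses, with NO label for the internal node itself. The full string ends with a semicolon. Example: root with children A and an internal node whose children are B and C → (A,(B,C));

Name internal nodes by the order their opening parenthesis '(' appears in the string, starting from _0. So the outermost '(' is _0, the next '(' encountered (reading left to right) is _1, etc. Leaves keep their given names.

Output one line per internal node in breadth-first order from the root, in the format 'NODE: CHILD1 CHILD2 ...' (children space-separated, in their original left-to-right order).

Answer: _0: _1 _2
_1: Q T
_2: _3 M
_3: C F B

Derivation:
Input: ((Q,T),((C,F,B),M));
Scanning left-to-right, naming '(' by encounter order:
  pos 0: '(' -> open internal node _0 (depth 1)
  pos 1: '(' -> open internal node _1 (depth 2)
  pos 5: ')' -> close internal node _1 (now at depth 1)
  pos 7: '(' -> open internal node _2 (depth 2)
  pos 8: '(' -> open internal node _3 (depth 3)
  pos 14: ')' -> close internal node _3 (now at depth 2)
  pos 17: ')' -> close internal node _2 (now at depth 1)
  pos 18: ')' -> close internal node _0 (now at depth 0)
Total internal nodes: 4
BFS adjacency from root:
  _0: _1 _2
  _1: Q T
  _2: _3 M
  _3: C F B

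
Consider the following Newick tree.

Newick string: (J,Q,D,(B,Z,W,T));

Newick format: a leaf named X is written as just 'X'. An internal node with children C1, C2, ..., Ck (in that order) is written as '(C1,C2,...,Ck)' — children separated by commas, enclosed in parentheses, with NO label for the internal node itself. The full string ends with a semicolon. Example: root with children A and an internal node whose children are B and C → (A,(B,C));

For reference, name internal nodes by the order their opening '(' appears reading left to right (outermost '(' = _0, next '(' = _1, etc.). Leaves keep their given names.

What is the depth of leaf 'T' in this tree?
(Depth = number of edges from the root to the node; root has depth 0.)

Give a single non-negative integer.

Newick: (J,Q,D,(B,Z,W,T));
Naming internals by '(' encounter order: outermost '(' = _0, next = _1, ...
Query node: T
Path from root: _0 -> _1 -> T
Depth of T: 2 (number of edges from root)

Answer: 2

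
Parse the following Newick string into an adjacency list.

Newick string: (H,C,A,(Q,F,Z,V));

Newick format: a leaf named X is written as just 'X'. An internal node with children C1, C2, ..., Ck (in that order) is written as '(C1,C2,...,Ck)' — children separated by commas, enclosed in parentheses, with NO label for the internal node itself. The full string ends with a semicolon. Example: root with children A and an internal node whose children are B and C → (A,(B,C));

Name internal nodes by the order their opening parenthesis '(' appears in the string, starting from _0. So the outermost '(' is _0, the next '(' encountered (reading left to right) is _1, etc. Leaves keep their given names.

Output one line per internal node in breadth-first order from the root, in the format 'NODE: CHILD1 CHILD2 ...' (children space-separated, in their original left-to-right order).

Input: (H,C,A,(Q,F,Z,V));
Scanning left-to-right, naming '(' by encounter order:
  pos 0: '(' -> open internal node _0 (depth 1)
  pos 7: '(' -> open internal node _1 (depth 2)
  pos 15: ')' -> close internal node _1 (now at depth 1)
  pos 16: ')' -> close internal node _0 (now at depth 0)
Total internal nodes: 2
BFS adjacency from root:
  _0: H C A _1
  _1: Q F Z V

Answer: _0: H C A _1
_1: Q F Z V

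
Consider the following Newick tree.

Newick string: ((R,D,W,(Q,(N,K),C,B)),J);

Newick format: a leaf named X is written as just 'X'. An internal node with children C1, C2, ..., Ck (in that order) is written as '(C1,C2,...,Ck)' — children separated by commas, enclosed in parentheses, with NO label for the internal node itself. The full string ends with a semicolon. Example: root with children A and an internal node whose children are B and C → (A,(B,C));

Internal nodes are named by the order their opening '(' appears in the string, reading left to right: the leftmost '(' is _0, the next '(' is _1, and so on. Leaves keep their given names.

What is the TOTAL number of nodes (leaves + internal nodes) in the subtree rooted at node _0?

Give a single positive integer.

Newick: ((R,D,W,(Q,(N,K),C,B)),J);
Locate _0: it is the '(' at position 0 (the 1st '(' reading left to right).
Query: subtree rooted at _0
_0: subtree_size = 1 + 12
  _1: subtree_size = 1 + 10
    R: subtree_size = 1 + 0
    D: subtree_size = 1 + 0
    W: subtree_size = 1 + 0
    _2: subtree_size = 1 + 6
      Q: subtree_size = 1 + 0
      _3: subtree_size = 1 + 2
        N: subtree_size = 1 + 0
        K: subtree_size = 1 + 0
      C: subtree_size = 1 + 0
      B: subtree_size = 1 + 0
  J: subtree_size = 1 + 0
Total subtree size of _0: 13

Answer: 13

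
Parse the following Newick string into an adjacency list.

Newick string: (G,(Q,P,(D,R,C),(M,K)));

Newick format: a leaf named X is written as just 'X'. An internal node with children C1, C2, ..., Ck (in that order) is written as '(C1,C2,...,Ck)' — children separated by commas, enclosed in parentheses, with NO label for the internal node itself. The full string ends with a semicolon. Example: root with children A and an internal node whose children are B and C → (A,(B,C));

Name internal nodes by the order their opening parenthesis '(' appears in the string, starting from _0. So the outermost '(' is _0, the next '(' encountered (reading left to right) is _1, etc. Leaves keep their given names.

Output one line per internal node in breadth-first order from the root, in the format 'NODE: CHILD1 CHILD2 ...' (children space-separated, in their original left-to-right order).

Input: (G,(Q,P,(D,R,C),(M,K)));
Scanning left-to-right, naming '(' by encounter order:
  pos 0: '(' -> open internal node _0 (depth 1)
  pos 3: '(' -> open internal node _1 (depth 2)
  pos 8: '(' -> open internal node _2 (depth 3)
  pos 14: ')' -> close internal node _2 (now at depth 2)
  pos 16: '(' -> open internal node _3 (depth 3)
  pos 20: ')' -> close internal node _3 (now at depth 2)
  pos 21: ')' -> close internal node _1 (now at depth 1)
  pos 22: ')' -> close internal node _0 (now at depth 0)
Total internal nodes: 4
BFS adjacency from root:
  _0: G _1
  _1: Q P _2 _3
  _2: D R C
  _3: M K

Answer: _0: G _1
_1: Q P _2 _3
_2: D R C
_3: M K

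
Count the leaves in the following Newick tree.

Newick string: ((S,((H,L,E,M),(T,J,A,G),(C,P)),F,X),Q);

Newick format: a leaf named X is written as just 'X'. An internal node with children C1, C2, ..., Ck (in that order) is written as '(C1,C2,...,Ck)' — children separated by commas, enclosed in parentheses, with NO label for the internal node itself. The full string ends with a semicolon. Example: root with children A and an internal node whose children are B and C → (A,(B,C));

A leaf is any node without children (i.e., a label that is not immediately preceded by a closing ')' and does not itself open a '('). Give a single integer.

Newick: ((S,((H,L,E,M),(T,J,A,G),(C,P)),F,X),Q);
Scan left-to-right; a leaf is any maximal label run not followed by '(':
  pos 2: leaf 'S' → count = 1
  pos 6: leaf 'H' → count = 2
  pos 8: leaf 'L' → count = 3
  pos 10: leaf 'E' → count = 4
  pos 12: leaf 'M' → count = 5
  pos 16: leaf 'T' → count = 6
  pos 18: leaf 'J' → count = 7
  pos 20: leaf 'A' → count = 8
  pos 22: leaf 'G' → count = 9
  pos 26: leaf 'C' → count = 10
  pos 28: leaf 'P' → count = 11
  pos 32: leaf 'F' → count = 12
  pos 34: leaf 'X' → count = 13
  pos 37: leaf 'Q' → count = 14
Total leaves: 14

Answer: 14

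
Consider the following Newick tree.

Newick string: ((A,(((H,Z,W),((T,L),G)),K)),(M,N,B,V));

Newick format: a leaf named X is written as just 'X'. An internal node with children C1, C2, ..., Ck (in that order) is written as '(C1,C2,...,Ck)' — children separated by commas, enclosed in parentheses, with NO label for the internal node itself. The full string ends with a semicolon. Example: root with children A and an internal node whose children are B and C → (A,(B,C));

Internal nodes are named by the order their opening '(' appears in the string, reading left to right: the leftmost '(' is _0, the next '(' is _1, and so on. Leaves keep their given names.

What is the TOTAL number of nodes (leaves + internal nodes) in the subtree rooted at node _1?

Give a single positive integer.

Answer: 14

Derivation:
Newick: ((A,(((H,Z,W),((T,L),G)),K)),(M,N,B,V));
Locate _1: it is the '(' at position 1 (the 2nd '(' reading left to right).
Query: subtree rooted at _1
_1: subtree_size = 1 + 13
  A: subtree_size = 1 + 0
  _2: subtree_size = 1 + 11
    _3: subtree_size = 1 + 9
      _4: subtree_size = 1 + 3
        H: subtree_size = 1 + 0
        Z: subtree_size = 1 + 0
        W: subtree_size = 1 + 0
      _5: subtree_size = 1 + 4
        _6: subtree_size = 1 + 2
          T: subtree_size = 1 + 0
          L: subtree_size = 1 + 0
        G: subtree_size = 1 + 0
    K: subtree_size = 1 + 0
Total subtree size of _1: 14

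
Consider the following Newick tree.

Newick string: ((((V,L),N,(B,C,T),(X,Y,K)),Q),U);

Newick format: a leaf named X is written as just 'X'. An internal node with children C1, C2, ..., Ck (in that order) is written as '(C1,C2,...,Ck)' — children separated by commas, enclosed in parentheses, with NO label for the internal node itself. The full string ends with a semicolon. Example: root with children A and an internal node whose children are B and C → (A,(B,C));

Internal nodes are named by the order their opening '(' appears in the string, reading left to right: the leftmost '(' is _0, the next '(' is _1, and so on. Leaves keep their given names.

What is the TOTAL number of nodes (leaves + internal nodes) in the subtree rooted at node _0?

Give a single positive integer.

Answer: 17

Derivation:
Newick: ((((V,L),N,(B,C,T),(X,Y,K)),Q),U);
Locate _0: it is the '(' at position 0 (the 1st '(' reading left to right).
Query: subtree rooted at _0
_0: subtree_size = 1 + 16
  _1: subtree_size = 1 + 14
    _2: subtree_size = 1 + 12
      _3: subtree_size = 1 + 2
        V: subtree_size = 1 + 0
        L: subtree_size = 1 + 0
      N: subtree_size = 1 + 0
      _4: subtree_size = 1 + 3
        B: subtree_size = 1 + 0
        C: subtree_size = 1 + 0
        T: subtree_size = 1 + 0
      _5: subtree_size = 1 + 3
        X: subtree_size = 1 + 0
        Y: subtree_size = 1 + 0
        K: subtree_size = 1 + 0
    Q: subtree_size = 1 + 0
  U: subtree_size = 1 + 0
Total subtree size of _0: 17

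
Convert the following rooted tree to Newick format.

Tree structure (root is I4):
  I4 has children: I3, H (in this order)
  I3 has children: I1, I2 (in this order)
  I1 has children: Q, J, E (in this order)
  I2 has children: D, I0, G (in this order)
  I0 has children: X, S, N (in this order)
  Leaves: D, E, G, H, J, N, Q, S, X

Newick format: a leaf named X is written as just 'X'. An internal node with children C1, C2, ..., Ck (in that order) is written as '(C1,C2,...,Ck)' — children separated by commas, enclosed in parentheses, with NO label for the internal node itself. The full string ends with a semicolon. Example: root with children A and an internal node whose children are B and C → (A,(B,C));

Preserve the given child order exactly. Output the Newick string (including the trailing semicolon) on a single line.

Answer: (((Q,J,E),(D,(X,S,N),G)),H);

Derivation:
internal I4 with children ['I3', 'H']
  internal I3 with children ['I1', 'I2']
    internal I1 with children ['Q', 'J', 'E']
      leaf 'Q' → 'Q'
      leaf 'J' → 'J'
      leaf 'E' → 'E'
    → '(Q,J,E)'
    internal I2 with children ['D', 'I0', 'G']
      leaf 'D' → 'D'
      internal I0 with children ['X', 'S', 'N']
        leaf 'X' → 'X'
        leaf 'S' → 'S'
        leaf 'N' → 'N'
      → '(X,S,N)'
      leaf 'G' → 'G'
    → '(D,(X,S,N),G)'
  → '((Q,J,E),(D,(X,S,N),G))'
  leaf 'H' → 'H'
→ '(((Q,J,E),(D,(X,S,N),G)),H)'
Final: (((Q,J,E),(D,(X,S,N),G)),H);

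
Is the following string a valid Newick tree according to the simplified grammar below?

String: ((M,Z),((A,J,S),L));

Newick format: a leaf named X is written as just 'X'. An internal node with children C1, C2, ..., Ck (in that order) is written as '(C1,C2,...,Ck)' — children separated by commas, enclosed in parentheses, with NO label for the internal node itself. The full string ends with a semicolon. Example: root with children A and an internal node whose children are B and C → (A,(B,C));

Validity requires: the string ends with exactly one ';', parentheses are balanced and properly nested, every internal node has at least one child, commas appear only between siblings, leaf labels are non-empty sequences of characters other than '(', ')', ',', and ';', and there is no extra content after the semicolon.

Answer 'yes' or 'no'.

Answer: yes

Derivation:
Input: ((M,Z),((A,J,S),L));
Paren balance: 4 '(' vs 4 ')' OK
Ends with single ';': True
Full parse: OK
Valid: True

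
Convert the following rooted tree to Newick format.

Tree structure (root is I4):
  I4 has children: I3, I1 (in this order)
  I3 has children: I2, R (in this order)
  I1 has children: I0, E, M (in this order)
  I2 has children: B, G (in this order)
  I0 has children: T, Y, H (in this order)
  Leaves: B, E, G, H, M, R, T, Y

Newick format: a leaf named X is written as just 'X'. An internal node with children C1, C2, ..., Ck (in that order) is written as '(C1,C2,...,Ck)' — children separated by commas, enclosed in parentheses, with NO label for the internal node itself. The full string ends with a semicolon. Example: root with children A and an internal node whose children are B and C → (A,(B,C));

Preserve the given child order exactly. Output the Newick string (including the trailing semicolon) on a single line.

Answer: (((B,G),R),((T,Y,H),E,M));

Derivation:
internal I4 with children ['I3', 'I1']
  internal I3 with children ['I2', 'R']
    internal I2 with children ['B', 'G']
      leaf 'B' → 'B'
      leaf 'G' → 'G'
    → '(B,G)'
    leaf 'R' → 'R'
  → '((B,G),R)'
  internal I1 with children ['I0', 'E', 'M']
    internal I0 with children ['T', 'Y', 'H']
      leaf 'T' → 'T'
      leaf 'Y' → 'Y'
      leaf 'H' → 'H'
    → '(T,Y,H)'
    leaf 'E' → 'E'
    leaf 'M' → 'M'
  → '((T,Y,H),E,M)'
→ '(((B,G),R),((T,Y,H),E,M))'
Final: (((B,G),R),((T,Y,H),E,M));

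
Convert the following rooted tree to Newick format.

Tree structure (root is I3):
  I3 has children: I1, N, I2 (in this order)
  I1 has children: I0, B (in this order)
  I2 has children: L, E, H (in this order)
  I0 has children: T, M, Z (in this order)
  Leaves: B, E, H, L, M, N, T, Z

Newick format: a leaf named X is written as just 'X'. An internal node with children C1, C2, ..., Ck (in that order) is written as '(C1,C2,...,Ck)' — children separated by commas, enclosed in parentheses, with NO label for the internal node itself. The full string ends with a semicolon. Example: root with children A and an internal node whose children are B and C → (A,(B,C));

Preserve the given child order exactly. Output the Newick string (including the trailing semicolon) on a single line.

internal I3 with children ['I1', 'N', 'I2']
  internal I1 with children ['I0', 'B']
    internal I0 with children ['T', 'M', 'Z']
      leaf 'T' → 'T'
      leaf 'M' → 'M'
      leaf 'Z' → 'Z'
    → '(T,M,Z)'
    leaf 'B' → 'B'
  → '((T,M,Z),B)'
  leaf 'N' → 'N'
  internal I2 with children ['L', 'E', 'H']
    leaf 'L' → 'L'
    leaf 'E' → 'E'
    leaf 'H' → 'H'
  → '(L,E,H)'
→ '(((T,M,Z),B),N,(L,E,H))'
Final: (((T,M,Z),B),N,(L,E,H));

Answer: (((T,M,Z),B),N,(L,E,H));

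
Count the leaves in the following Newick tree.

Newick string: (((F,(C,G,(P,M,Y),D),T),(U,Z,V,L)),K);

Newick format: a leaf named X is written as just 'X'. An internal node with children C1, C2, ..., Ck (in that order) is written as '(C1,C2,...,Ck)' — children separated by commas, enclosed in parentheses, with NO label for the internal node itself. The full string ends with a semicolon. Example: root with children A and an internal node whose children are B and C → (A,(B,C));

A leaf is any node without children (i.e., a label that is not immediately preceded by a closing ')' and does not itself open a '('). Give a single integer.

Answer: 13

Derivation:
Newick: (((F,(C,G,(P,M,Y),D),T),(U,Z,V,L)),K);
Scan left-to-right; a leaf is any maximal label run not followed by '(':
  pos 3: leaf 'F' → count = 1
  pos 6: leaf 'C' → count = 2
  pos 8: leaf 'G' → count = 3
  pos 11: leaf 'P' → count = 4
  pos 13: leaf 'M' → count = 5
  pos 15: leaf 'Y' → count = 6
  pos 18: leaf 'D' → count = 7
  pos 21: leaf 'T' → count = 8
  pos 25: leaf 'U' → count = 9
  pos 27: leaf 'Z' → count = 10
  pos 29: leaf 'V' → count = 11
  pos 31: leaf 'L' → count = 12
  pos 35: leaf 'K' → count = 13
Total leaves: 13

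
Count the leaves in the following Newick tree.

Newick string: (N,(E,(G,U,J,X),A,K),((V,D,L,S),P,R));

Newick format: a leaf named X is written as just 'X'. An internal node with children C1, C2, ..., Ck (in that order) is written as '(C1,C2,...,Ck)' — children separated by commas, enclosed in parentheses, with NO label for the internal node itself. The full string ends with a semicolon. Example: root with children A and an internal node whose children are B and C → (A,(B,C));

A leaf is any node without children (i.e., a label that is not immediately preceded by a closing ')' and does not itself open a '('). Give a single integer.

Answer: 14

Derivation:
Newick: (N,(E,(G,U,J,X),A,K),((V,D,L,S),P,R));
Scan left-to-right; a leaf is any maximal label run not followed by '(':
  pos 1: leaf 'N' → count = 1
  pos 4: leaf 'E' → count = 2
  pos 7: leaf 'G' → count = 3
  pos 9: leaf 'U' → count = 4
  pos 11: leaf 'J' → count = 5
  pos 13: leaf 'X' → count = 6
  pos 16: leaf 'A' → count = 7
  pos 18: leaf 'K' → count = 8
  pos 23: leaf 'V' → count = 9
  pos 25: leaf 'D' → count = 10
  pos 27: leaf 'L' → count = 11
  pos 29: leaf 'S' → count = 12
  pos 32: leaf 'P' → count = 13
  pos 34: leaf 'R' → count = 14
Total leaves: 14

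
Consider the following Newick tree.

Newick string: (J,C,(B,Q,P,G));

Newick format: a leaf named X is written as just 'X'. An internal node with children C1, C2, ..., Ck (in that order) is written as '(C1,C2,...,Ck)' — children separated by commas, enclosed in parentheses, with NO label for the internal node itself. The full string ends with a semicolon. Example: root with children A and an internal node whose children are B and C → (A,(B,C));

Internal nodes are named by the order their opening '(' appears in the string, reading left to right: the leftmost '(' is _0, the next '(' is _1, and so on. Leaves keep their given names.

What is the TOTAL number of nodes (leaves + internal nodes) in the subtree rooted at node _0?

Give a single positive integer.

Answer: 8

Derivation:
Newick: (J,C,(B,Q,P,G));
Locate _0: it is the '(' at position 0 (the 1st '(' reading left to right).
Query: subtree rooted at _0
_0: subtree_size = 1 + 7
  J: subtree_size = 1 + 0
  C: subtree_size = 1 + 0
  _1: subtree_size = 1 + 4
    B: subtree_size = 1 + 0
    Q: subtree_size = 1 + 0
    P: subtree_size = 1 + 0
    G: subtree_size = 1 + 0
Total subtree size of _0: 8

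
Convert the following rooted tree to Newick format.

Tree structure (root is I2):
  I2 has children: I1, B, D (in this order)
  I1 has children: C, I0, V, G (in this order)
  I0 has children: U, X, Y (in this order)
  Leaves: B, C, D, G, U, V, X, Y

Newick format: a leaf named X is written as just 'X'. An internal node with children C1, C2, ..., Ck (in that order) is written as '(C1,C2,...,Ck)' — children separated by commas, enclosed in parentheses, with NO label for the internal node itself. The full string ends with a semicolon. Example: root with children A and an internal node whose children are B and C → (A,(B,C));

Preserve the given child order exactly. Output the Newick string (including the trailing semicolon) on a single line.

Answer: ((C,(U,X,Y),V,G),B,D);

Derivation:
internal I2 with children ['I1', 'B', 'D']
  internal I1 with children ['C', 'I0', 'V', 'G']
    leaf 'C' → 'C'
    internal I0 with children ['U', 'X', 'Y']
      leaf 'U' → 'U'
      leaf 'X' → 'X'
      leaf 'Y' → 'Y'
    → '(U,X,Y)'
    leaf 'V' → 'V'
    leaf 'G' → 'G'
  → '(C,(U,X,Y),V,G)'
  leaf 'B' → 'B'
  leaf 'D' → 'D'
→ '((C,(U,X,Y),V,G),B,D)'
Final: ((C,(U,X,Y),V,G),B,D);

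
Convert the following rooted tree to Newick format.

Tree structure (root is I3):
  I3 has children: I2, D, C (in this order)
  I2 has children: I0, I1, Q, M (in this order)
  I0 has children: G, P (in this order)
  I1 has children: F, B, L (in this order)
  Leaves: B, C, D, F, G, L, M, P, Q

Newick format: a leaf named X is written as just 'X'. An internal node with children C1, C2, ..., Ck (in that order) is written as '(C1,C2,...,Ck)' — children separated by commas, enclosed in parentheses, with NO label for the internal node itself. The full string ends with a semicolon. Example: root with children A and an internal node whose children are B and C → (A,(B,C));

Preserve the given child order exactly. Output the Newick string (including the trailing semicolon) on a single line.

Answer: (((G,P),(F,B,L),Q,M),D,C);

Derivation:
internal I3 with children ['I2', 'D', 'C']
  internal I2 with children ['I0', 'I1', 'Q', 'M']
    internal I0 with children ['G', 'P']
      leaf 'G' → 'G'
      leaf 'P' → 'P'
    → '(G,P)'
    internal I1 with children ['F', 'B', 'L']
      leaf 'F' → 'F'
      leaf 'B' → 'B'
      leaf 'L' → 'L'
    → '(F,B,L)'
    leaf 'Q' → 'Q'
    leaf 'M' → 'M'
  → '((G,P),(F,B,L),Q,M)'
  leaf 'D' → 'D'
  leaf 'C' → 'C'
→ '(((G,P),(F,B,L),Q,M),D,C)'
Final: (((G,P),(F,B,L),Q,M),D,C);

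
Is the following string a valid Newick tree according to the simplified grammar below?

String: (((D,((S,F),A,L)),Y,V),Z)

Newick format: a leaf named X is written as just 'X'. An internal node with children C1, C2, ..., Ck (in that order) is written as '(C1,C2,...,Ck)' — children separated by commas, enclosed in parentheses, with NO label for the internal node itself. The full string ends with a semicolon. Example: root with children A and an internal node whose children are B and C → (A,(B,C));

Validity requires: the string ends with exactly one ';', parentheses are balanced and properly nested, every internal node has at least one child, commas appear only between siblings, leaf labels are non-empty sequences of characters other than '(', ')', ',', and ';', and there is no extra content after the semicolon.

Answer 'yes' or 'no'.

Input: (((D,((S,F),A,L)),Y,V),Z)
Paren balance: 5 '(' vs 5 ')' OK
Ends with single ';': False
Full parse: FAILS (must end with ;)
Valid: False

Answer: no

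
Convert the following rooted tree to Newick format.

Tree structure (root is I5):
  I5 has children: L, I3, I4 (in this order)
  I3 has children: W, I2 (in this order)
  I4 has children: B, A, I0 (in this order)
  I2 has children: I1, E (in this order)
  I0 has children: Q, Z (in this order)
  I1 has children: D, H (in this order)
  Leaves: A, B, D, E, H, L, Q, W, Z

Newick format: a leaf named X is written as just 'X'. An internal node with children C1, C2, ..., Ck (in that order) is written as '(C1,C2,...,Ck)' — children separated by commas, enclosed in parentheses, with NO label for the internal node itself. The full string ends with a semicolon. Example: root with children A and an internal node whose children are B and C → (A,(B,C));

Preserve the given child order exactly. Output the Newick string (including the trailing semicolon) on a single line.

internal I5 with children ['L', 'I3', 'I4']
  leaf 'L' → 'L'
  internal I3 with children ['W', 'I2']
    leaf 'W' → 'W'
    internal I2 with children ['I1', 'E']
      internal I1 with children ['D', 'H']
        leaf 'D' → 'D'
        leaf 'H' → 'H'
      → '(D,H)'
      leaf 'E' → 'E'
    → '((D,H),E)'
  → '(W,((D,H),E))'
  internal I4 with children ['B', 'A', 'I0']
    leaf 'B' → 'B'
    leaf 'A' → 'A'
    internal I0 with children ['Q', 'Z']
      leaf 'Q' → 'Q'
      leaf 'Z' → 'Z'
    → '(Q,Z)'
  → '(B,A,(Q,Z))'
→ '(L,(W,((D,H),E)),(B,A,(Q,Z)))'
Final: (L,(W,((D,H),E)),(B,A,(Q,Z)));

Answer: (L,(W,((D,H),E)),(B,A,(Q,Z)));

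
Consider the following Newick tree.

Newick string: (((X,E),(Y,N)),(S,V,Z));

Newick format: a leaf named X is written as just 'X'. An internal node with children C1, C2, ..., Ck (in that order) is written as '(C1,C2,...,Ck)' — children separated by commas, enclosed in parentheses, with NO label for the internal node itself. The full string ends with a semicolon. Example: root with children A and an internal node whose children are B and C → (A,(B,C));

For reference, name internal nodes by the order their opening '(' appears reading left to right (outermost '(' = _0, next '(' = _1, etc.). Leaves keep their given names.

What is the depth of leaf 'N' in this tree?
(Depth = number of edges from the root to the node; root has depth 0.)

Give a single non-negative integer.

Answer: 3

Derivation:
Newick: (((X,E),(Y,N)),(S,V,Z));
Naming internals by '(' encounter order: outermost '(' = _0, next = _1, ...
Query node: N
Path from root: _0 -> _1 -> _3 -> N
Depth of N: 3 (number of edges from root)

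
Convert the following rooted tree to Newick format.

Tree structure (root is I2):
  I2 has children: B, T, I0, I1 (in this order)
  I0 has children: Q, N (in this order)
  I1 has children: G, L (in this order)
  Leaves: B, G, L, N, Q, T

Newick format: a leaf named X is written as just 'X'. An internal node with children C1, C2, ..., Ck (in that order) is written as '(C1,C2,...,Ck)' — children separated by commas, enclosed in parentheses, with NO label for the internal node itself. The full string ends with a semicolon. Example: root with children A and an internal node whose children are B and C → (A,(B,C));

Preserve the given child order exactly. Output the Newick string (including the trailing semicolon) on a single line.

internal I2 with children ['B', 'T', 'I0', 'I1']
  leaf 'B' → 'B'
  leaf 'T' → 'T'
  internal I0 with children ['Q', 'N']
    leaf 'Q' → 'Q'
    leaf 'N' → 'N'
  → '(Q,N)'
  internal I1 with children ['G', 'L']
    leaf 'G' → 'G'
    leaf 'L' → 'L'
  → '(G,L)'
→ '(B,T,(Q,N),(G,L))'
Final: (B,T,(Q,N),(G,L));

Answer: (B,T,(Q,N),(G,L));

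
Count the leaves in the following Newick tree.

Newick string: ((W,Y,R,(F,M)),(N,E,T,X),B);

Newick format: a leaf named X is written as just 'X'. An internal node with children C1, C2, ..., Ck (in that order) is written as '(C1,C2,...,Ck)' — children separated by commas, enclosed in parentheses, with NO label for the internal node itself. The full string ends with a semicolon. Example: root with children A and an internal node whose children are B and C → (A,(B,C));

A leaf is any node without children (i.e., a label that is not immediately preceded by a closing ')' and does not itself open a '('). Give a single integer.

Newick: ((W,Y,R,(F,M)),(N,E,T,X),B);
Scan left-to-right; a leaf is any maximal label run not followed by '(':
  pos 2: leaf 'W' → count = 1
  pos 4: leaf 'Y' → count = 2
  pos 6: leaf 'R' → count = 3
  pos 9: leaf 'F' → count = 4
  pos 11: leaf 'M' → count = 5
  pos 16: leaf 'N' → count = 6
  pos 18: leaf 'E' → count = 7
  pos 20: leaf 'T' → count = 8
  pos 22: leaf 'X' → count = 9
  pos 25: leaf 'B' → count = 10
Total leaves: 10

Answer: 10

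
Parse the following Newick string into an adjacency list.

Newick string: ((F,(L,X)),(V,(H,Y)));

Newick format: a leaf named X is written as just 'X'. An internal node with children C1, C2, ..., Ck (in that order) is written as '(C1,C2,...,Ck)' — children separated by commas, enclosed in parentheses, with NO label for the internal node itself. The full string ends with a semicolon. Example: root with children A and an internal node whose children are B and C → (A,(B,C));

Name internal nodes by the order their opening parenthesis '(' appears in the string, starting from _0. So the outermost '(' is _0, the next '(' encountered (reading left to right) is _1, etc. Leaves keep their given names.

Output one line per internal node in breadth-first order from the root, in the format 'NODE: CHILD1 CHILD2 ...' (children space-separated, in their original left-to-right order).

Answer: _0: _1 _3
_1: F _2
_3: V _4
_2: L X
_4: H Y

Derivation:
Input: ((F,(L,X)),(V,(H,Y)));
Scanning left-to-right, naming '(' by encounter order:
  pos 0: '(' -> open internal node _0 (depth 1)
  pos 1: '(' -> open internal node _1 (depth 2)
  pos 4: '(' -> open internal node _2 (depth 3)
  pos 8: ')' -> close internal node _2 (now at depth 2)
  pos 9: ')' -> close internal node _1 (now at depth 1)
  pos 11: '(' -> open internal node _3 (depth 2)
  pos 14: '(' -> open internal node _4 (depth 3)
  pos 18: ')' -> close internal node _4 (now at depth 2)
  pos 19: ')' -> close internal node _3 (now at depth 1)
  pos 20: ')' -> close internal node _0 (now at depth 0)
Total internal nodes: 5
BFS adjacency from root:
  _0: _1 _3
  _1: F _2
  _3: V _4
  _2: L X
  _4: H Y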